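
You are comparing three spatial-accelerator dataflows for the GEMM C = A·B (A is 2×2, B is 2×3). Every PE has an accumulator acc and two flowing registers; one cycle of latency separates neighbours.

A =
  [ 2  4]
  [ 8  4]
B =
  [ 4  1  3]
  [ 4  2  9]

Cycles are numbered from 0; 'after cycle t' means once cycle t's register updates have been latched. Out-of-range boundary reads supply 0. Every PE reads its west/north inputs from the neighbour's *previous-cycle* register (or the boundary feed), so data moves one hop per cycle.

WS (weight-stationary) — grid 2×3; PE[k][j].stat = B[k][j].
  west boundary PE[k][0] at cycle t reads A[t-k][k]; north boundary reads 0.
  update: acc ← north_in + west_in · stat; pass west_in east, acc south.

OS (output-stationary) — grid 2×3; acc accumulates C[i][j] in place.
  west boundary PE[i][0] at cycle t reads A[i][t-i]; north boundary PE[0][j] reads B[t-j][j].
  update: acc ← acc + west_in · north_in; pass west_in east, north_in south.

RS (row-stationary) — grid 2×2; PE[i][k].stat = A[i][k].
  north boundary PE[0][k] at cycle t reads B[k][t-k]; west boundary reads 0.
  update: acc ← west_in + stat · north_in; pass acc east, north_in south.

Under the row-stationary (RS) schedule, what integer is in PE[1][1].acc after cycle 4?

RS 2×2: PE[1][1] cycle-by-cycle (with neighbour feeds):
  cycle 0: PE[0][1] → acc 0, east 0, south 0
  cycle 0: PE[1][0] → acc 0, east 0, south 0
  cycle 0: PE[1][1] → acc 0, east 0, south 0
  cycle 1: PE[0][1] → acc 24, east 24, south 4
  cycle 1: PE[1][0] → acc 32, east 32, south 4
  cycle 1: PE[1][1] → acc 0, east 0, south 0
  cycle 2: PE[0][1] → acc 10, east 10, south 2
  cycle 2: PE[1][0] → acc 8, east 8, south 1
  cycle 2: PE[1][1] → acc 48, east 48, south 4
  cycle 3: PE[0][1] → acc 42, east 42, south 9
  cycle 3: PE[1][0] → acc 24, east 24, south 3
  cycle 3: PE[1][1] → acc 16, east 16, south 2
  cycle 4: PE[0][1] → acc 0, east 0, south 0
  cycle 4: PE[1][0] → acc 0, east 0, south 0
  cycle 4: PE[1][1] → acc 60, east 60, south 9

PE[1][1].acc = 60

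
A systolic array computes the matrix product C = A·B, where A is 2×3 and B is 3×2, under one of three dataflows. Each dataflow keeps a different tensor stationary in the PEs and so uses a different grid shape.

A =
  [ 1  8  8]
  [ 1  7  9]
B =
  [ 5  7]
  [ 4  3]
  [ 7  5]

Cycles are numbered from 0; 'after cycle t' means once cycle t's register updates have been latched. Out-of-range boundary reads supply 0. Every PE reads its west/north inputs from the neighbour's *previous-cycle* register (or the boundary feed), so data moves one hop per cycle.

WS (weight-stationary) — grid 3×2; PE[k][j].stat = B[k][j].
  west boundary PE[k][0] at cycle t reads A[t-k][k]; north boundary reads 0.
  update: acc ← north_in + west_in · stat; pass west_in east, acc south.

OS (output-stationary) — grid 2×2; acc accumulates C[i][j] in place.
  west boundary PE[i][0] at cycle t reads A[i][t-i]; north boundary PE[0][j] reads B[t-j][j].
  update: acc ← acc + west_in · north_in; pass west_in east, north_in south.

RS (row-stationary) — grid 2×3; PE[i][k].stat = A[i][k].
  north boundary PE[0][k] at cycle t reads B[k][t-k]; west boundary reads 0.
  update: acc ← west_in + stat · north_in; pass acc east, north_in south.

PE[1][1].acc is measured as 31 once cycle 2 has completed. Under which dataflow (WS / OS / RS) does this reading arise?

dataflow = WS

— WS: 3×2; PE[1][1] trace:
  [0] (1,1) acc=0 (h:0 v:0)
  [1] (1,1) acc=0 (h:0 v:0)
  [2] (1,1) acc=31 (h:8 v:31)
— OS: 2×2; PE[1][1] trace:
  [0] (1,1) acc=0 (h:0 v:0)
  [1] (1,1) acc=0 (h:0 v:0)
  [2] (1,1) acc=7 (h:1 v:7)
— RS: 2×3; PE[1][1] trace:
  [0] (1,1) acc=0 (h:0 v:0)
  [1] (1,1) acc=0 (h:0 v:0)
  [2] (1,1) acc=33 (h:33 v:4)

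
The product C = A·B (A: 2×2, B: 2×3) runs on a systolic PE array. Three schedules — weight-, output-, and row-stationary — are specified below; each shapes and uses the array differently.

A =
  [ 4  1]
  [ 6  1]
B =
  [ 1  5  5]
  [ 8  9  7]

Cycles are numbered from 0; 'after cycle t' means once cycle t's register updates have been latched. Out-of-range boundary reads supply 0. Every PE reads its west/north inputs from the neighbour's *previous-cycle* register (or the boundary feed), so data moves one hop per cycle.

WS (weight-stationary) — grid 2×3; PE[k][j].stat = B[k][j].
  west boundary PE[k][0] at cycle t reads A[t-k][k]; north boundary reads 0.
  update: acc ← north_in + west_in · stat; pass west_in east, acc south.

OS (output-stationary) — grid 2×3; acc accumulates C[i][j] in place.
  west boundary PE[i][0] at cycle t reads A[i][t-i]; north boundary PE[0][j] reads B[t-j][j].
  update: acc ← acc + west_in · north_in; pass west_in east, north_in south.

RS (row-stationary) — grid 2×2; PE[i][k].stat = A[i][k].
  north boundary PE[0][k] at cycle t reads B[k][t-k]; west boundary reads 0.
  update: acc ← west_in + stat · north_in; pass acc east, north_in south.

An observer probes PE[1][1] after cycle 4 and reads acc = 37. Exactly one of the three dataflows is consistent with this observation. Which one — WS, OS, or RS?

dataflow = RS

— WS: 2×3; PE[1][1] trace:
  after 0 — PE[1][1] acc=0, pass-E 0, pass-S 0
  after 1 — PE[1][1] acc=0, pass-E 0, pass-S 0
  after 2 — PE[1][1] acc=29, pass-E 1, pass-S 29
  after 3 — PE[1][1] acc=39, pass-E 1, pass-S 39
  after 4 — PE[1][1] acc=0, pass-E 0, pass-S 0
— OS: 2×3; PE[1][1] trace:
  after 0 — PE[1][1] acc=0, pass-E 0, pass-S 0
  after 1 — PE[1][1] acc=0, pass-E 0, pass-S 0
  after 2 — PE[1][1] acc=30, pass-E 6, pass-S 5
  after 3 — PE[1][1] acc=39, pass-E 1, pass-S 9
  after 4 — PE[1][1] acc=39, pass-E 0, pass-S 0
— RS: 2×2; PE[1][1] trace:
  after 0 — PE[1][1] acc=0, pass-E 0, pass-S 0
  after 1 — PE[1][1] acc=0, pass-E 0, pass-S 0
  after 2 — PE[1][1] acc=14, pass-E 14, pass-S 8
  after 3 — PE[1][1] acc=39, pass-E 39, pass-S 9
  after 4 — PE[1][1] acc=37, pass-E 37, pass-S 7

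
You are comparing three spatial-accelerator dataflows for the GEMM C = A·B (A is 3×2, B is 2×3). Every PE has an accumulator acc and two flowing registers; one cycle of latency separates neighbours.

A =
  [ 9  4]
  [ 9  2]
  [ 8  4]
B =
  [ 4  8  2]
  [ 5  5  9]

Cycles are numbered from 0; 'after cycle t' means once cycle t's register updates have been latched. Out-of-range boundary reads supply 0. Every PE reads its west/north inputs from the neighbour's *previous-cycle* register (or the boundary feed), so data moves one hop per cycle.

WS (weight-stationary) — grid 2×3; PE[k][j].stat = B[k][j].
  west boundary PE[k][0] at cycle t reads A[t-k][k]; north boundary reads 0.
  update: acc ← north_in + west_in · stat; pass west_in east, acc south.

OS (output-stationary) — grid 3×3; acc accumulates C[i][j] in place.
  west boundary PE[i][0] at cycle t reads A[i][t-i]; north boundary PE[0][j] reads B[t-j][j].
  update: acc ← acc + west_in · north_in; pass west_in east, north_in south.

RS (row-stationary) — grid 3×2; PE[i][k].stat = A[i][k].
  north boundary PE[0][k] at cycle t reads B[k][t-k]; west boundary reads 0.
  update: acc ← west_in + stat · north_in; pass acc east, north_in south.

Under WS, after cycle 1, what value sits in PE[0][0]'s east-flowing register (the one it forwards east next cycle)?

register = 9

WS (2×3). Following PE[0][0] plus its west/north inputs:
  0: (0,0).acc=36  regs=<9,36>
  1: (0,0).acc=36  regs=<9,36>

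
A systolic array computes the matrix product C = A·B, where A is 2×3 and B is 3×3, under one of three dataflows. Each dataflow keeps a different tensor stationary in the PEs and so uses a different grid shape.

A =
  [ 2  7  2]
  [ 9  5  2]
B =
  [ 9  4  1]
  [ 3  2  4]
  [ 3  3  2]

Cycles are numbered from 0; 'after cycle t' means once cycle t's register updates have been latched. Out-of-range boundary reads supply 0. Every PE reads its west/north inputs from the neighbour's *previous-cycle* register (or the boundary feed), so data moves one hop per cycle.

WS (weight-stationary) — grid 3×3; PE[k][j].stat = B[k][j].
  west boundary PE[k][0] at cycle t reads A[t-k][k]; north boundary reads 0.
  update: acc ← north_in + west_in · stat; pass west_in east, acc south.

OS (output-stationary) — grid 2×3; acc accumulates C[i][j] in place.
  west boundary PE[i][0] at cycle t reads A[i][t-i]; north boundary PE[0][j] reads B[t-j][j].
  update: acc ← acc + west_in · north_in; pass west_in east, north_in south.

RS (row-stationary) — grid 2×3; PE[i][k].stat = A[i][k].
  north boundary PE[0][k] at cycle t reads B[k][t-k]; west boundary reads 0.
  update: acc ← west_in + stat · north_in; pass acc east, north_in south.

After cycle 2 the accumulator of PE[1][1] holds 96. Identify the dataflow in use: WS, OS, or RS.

dataflow = RS

— WS: 3×3; PE[1][1] trace:
  [0] (1,1) acc=0 (h:0 v:0)
  [1] (1,1) acc=0 (h:0 v:0)
  [2] (1,1) acc=22 (h:7 v:22)
— OS: 2×3; PE[1][1] trace:
  [0] (1,1) acc=0 (h:0 v:0)
  [1] (1,1) acc=0 (h:0 v:0)
  [2] (1,1) acc=36 (h:9 v:4)
— RS: 2×3; PE[1][1] trace:
  [0] (1,1) acc=0 (h:0 v:0)
  [1] (1,1) acc=0 (h:0 v:0)
  [2] (1,1) acc=96 (h:96 v:3)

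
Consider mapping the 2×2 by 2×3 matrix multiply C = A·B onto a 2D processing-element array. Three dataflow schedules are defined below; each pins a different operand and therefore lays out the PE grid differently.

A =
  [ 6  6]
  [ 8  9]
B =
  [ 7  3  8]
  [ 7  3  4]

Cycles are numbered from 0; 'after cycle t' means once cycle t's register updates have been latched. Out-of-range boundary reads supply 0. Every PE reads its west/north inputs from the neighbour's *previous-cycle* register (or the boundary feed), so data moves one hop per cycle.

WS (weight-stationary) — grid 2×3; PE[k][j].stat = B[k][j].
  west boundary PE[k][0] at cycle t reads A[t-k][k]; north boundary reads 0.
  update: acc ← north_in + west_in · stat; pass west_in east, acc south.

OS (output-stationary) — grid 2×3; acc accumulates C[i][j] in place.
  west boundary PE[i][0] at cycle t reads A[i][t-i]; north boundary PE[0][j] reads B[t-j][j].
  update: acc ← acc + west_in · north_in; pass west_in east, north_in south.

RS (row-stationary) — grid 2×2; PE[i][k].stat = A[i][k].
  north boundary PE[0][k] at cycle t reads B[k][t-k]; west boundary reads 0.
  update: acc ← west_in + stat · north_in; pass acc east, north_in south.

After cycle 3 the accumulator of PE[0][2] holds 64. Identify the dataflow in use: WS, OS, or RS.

dataflow = WS

Under WS (2×3), PE[0][2]:
  @0  [0,2]  acc 0  |  →0  ↓0
  @1  [0,2]  acc 0  |  →0  ↓0
  @2  [0,2]  acc 48  |  →6  ↓48
  @3  [0,2]  acc 64  |  →8  ↓64
Under OS (2×3), PE[0][2]:
  @0  [0,2]  acc 0  |  →0  ↓0
  @1  [0,2]  acc 0  |  →0  ↓0
  @2  [0,2]  acc 48  |  →6  ↓8
  @3  [0,2]  acc 72  |  →6  ↓4
— RS: 2×2 array has no PE[0][2].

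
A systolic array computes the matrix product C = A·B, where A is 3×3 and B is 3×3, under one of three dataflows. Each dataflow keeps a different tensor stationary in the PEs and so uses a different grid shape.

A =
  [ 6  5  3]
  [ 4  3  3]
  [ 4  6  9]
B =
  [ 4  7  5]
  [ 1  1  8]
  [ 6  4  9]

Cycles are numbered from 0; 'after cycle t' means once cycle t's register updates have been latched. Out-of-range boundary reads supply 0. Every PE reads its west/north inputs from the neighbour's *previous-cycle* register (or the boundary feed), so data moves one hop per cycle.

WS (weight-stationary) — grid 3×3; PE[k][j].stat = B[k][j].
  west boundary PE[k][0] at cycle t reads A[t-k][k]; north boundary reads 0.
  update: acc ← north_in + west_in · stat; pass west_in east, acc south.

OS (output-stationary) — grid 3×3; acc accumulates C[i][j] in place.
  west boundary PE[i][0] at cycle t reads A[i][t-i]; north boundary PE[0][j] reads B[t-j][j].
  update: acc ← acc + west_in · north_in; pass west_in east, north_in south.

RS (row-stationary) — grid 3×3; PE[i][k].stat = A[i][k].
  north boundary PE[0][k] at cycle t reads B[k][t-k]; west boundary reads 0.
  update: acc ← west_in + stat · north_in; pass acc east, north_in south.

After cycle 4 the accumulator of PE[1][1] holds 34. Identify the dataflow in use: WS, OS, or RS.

WS (3×3 grid), PE[1][1]:
  c0 r1c1: 0 / 0 / 0
  c1 r1c1: 0 / 0 / 0
  c2 r1c1: 47 / 5 / 47
  c3 r1c1: 31 / 3 / 31
  c4 r1c1: 34 / 6 / 34
OS (3×3 grid), PE[1][1]:
  c0 r1c1: 0 / 0 / 0
  c1 r1c1: 0 / 0 / 0
  c2 r1c1: 28 / 4 / 7
  c3 r1c1: 31 / 3 / 1
  c4 r1c1: 43 / 3 / 4
RS (3×3 grid), PE[1][1]:
  c0 r1c1: 0 / 0 / 0
  c1 r1c1: 0 / 0 / 0
  c2 r1c1: 19 / 19 / 1
  c3 r1c1: 31 / 31 / 1
  c4 r1c1: 44 / 44 / 8

dataflow = WS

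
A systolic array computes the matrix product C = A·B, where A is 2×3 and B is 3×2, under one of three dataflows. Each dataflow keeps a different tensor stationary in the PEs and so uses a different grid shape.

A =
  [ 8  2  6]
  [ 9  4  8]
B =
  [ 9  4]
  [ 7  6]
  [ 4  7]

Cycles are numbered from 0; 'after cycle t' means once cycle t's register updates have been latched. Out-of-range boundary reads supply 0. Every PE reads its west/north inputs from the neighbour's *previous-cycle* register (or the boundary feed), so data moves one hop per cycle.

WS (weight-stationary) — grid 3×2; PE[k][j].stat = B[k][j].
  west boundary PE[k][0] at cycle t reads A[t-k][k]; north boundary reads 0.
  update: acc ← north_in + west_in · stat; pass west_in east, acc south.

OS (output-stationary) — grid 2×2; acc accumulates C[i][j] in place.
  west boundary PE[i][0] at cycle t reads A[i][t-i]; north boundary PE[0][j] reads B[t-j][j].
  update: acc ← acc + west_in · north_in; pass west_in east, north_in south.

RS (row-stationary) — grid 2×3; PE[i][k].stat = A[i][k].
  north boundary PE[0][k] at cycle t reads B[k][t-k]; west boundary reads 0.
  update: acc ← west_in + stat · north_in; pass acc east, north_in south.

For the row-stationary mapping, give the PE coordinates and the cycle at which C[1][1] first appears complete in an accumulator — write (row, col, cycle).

(row, col, cycle) = (1, 2, 4)

RS: C[1][1] accumulates in PE[1][2]:
  @0  [1,2]  acc 0  |  →0  ↓0
  @1  [1,2]  acc 0  |  →0  ↓0
  @2  [1,2]  acc 0  |  →0  ↓0
  @3  [1,2]  acc 141  |  →141  ↓4
  @4  [1,2]  acc 116  |  →116  ↓7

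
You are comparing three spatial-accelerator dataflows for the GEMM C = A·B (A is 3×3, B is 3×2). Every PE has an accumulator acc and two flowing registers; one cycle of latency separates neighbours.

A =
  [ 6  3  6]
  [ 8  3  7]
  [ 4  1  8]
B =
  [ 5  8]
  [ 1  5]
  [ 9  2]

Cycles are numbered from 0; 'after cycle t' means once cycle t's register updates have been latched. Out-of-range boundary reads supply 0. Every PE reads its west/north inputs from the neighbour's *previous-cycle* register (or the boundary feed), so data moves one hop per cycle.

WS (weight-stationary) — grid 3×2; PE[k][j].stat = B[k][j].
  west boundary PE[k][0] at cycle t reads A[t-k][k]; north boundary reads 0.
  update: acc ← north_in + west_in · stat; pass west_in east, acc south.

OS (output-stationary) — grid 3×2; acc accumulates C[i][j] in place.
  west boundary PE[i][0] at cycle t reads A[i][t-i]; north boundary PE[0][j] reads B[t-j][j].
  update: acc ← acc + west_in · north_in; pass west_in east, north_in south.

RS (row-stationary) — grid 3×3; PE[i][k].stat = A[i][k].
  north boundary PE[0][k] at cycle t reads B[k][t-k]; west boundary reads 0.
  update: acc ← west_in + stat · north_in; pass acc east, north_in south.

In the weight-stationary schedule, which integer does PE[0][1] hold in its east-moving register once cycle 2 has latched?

register = 8

Tracing WS — 3×2 array, target PE[0][1]:
  [0] (0,0) acc=30 (h:6 v:30)
  [0] (0,1) acc=0 (h:0 v:0)
  [1] (0,0) acc=40 (h:8 v:40)
  [1] (0,1) acc=48 (h:6 v:48)
  [2] (0,0) acc=20 (h:4 v:20)
  [2] (0,1) acc=64 (h:8 v:64)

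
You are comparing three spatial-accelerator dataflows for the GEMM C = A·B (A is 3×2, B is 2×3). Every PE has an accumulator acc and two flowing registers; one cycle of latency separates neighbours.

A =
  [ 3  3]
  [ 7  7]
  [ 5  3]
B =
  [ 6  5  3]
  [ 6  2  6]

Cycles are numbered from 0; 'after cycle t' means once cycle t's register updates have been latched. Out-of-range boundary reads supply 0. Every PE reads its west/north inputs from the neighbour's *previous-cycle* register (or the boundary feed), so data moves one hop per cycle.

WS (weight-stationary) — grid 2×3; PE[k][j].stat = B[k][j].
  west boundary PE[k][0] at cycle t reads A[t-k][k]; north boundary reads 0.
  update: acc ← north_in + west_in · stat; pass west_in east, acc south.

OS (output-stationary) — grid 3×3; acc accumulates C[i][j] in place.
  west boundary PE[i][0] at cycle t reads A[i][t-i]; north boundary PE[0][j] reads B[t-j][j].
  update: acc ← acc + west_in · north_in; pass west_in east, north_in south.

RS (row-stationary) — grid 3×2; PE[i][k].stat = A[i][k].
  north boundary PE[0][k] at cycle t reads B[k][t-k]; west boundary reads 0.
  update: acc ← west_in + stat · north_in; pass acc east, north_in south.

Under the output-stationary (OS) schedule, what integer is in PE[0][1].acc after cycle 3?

PE[0][1].acc = 21

Tracing OS — 3×3 array, target PE[0][1]:
  t=0 PE[0][0]: acc=18 h=3 v=6
  t=0 PE[0][1]: acc=0 h=0 v=0
  t=1 PE[0][0]: acc=36 h=3 v=6
  t=1 PE[0][1]: acc=15 h=3 v=5
  t=2 PE[0][0]: acc=36 h=0 v=0
  t=2 PE[0][1]: acc=21 h=3 v=2
  t=3 PE[0][0]: acc=36 h=0 v=0
  t=3 PE[0][1]: acc=21 h=0 v=0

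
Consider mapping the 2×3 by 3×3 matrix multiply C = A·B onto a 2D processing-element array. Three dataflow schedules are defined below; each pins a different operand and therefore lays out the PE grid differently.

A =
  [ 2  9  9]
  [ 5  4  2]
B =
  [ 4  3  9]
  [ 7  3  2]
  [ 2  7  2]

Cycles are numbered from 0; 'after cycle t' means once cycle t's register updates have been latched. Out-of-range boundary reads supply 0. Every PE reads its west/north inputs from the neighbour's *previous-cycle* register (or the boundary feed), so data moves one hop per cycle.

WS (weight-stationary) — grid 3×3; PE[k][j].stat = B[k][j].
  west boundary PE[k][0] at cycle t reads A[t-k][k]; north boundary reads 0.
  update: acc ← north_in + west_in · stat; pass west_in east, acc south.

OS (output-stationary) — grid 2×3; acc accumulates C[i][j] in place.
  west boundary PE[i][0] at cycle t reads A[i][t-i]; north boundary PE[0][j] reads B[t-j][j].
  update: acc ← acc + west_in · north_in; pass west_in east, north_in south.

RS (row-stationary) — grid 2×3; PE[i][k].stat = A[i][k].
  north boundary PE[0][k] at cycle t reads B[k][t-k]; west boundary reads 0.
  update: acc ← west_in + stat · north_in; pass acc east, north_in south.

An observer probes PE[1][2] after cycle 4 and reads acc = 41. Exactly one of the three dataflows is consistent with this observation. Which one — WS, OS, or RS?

dataflow = RS

— WS: 3×3; PE[1][2] trace:
  0: (1,2).acc=0  regs=<0,0>
  1: (1,2).acc=0  regs=<0,0>
  2: (1,2).acc=0  regs=<0,0>
  3: (1,2).acc=36  regs=<9,36>
  4: (1,2).acc=53  regs=<4,53>
— OS: 2×3; PE[1][2] trace:
  0: (1,2).acc=0  regs=<0,0>
  1: (1,2).acc=0  regs=<0,0>
  2: (1,2).acc=0  regs=<0,0>
  3: (1,2).acc=45  regs=<5,9>
  4: (1,2).acc=53  regs=<4,2>
— RS: 2×3; PE[1][2] trace:
  0: (1,2).acc=0  regs=<0,0>
  1: (1,2).acc=0  regs=<0,0>
  2: (1,2).acc=0  regs=<0,0>
  3: (1,2).acc=52  regs=<52,2>
  4: (1,2).acc=41  regs=<41,7>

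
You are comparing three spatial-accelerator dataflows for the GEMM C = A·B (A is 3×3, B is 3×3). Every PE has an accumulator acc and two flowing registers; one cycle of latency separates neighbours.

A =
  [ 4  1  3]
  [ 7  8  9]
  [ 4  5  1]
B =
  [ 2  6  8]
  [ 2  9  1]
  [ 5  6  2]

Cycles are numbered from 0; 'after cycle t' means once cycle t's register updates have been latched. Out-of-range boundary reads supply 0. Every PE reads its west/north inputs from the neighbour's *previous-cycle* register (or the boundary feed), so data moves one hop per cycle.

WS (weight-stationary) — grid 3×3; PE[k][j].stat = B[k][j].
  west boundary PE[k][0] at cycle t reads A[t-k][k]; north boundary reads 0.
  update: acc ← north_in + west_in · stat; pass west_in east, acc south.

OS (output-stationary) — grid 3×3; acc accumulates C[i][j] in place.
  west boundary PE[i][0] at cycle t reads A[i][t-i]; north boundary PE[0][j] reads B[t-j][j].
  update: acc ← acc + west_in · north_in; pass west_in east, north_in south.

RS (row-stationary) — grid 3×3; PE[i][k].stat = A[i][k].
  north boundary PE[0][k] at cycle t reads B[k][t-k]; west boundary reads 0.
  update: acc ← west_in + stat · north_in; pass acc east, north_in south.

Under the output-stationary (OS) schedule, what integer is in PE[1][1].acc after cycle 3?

OS (3×3). Following PE[1][1] plus its west/north inputs:
  after 0 — PE[0][1] acc=0, pass-E 0, pass-S 0
  after 0 — PE[1][0] acc=0, pass-E 0, pass-S 0
  after 0 — PE[1][1] acc=0, pass-E 0, pass-S 0
  after 1 — PE[0][1] acc=24, pass-E 4, pass-S 6
  after 1 — PE[1][0] acc=14, pass-E 7, pass-S 2
  after 1 — PE[1][1] acc=0, pass-E 0, pass-S 0
  after 2 — PE[0][1] acc=33, pass-E 1, pass-S 9
  after 2 — PE[1][0] acc=30, pass-E 8, pass-S 2
  after 2 — PE[1][1] acc=42, pass-E 7, pass-S 6
  after 3 — PE[0][1] acc=51, pass-E 3, pass-S 6
  after 3 — PE[1][0] acc=75, pass-E 9, pass-S 5
  after 3 — PE[1][1] acc=114, pass-E 8, pass-S 9

PE[1][1].acc = 114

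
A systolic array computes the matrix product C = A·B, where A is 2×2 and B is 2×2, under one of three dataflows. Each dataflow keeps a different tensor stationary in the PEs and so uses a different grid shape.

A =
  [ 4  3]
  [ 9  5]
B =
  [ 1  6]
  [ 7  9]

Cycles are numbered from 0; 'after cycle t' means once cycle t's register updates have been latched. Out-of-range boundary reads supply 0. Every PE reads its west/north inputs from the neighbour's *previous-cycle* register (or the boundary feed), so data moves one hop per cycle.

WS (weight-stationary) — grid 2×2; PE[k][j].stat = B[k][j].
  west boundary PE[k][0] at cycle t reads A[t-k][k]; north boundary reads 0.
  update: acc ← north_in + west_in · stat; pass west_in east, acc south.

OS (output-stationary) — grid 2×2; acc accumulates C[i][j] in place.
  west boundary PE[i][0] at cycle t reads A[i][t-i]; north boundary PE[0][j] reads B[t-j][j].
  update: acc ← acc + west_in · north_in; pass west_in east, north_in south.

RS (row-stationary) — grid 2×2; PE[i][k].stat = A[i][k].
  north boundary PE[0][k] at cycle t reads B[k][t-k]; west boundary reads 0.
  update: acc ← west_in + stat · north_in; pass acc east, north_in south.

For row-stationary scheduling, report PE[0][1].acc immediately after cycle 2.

PE[0][1].acc = 51

Tracing RS — 2×2 array, target PE[0][1]:
  t=0 PE[0][0]: acc=4 h=4 v=1
  t=0 PE[0][1]: acc=0 h=0 v=0
  t=1 PE[0][0]: acc=24 h=24 v=6
  t=1 PE[0][1]: acc=25 h=25 v=7
  t=2 PE[0][0]: acc=0 h=0 v=0
  t=2 PE[0][1]: acc=51 h=51 v=9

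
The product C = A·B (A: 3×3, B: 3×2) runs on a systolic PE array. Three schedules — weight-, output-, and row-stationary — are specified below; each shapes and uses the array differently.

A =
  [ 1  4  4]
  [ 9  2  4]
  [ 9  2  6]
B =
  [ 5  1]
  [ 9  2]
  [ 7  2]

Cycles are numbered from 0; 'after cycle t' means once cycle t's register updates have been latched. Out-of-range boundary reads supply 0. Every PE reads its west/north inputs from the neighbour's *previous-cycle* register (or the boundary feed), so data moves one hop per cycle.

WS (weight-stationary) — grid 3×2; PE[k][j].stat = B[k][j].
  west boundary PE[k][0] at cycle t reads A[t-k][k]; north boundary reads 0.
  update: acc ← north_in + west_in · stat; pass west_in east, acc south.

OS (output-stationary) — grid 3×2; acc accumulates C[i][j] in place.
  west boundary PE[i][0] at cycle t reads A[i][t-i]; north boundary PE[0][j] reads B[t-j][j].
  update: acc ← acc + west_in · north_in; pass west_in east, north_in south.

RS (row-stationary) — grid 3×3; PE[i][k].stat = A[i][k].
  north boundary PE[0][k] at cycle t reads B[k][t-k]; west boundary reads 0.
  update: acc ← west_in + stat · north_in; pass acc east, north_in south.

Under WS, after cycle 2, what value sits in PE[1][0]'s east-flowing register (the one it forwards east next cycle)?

WS 3×2: PE[1][0] cycle-by-cycle (with neighbour feeds):
  t=0 PE[0][0]: acc=5 h=1 v=5
  t=0 PE[1][0]: acc=0 h=0 v=0
  t=1 PE[0][0]: acc=45 h=9 v=45
  t=1 PE[1][0]: acc=41 h=4 v=41
  t=2 PE[0][0]: acc=45 h=9 v=45
  t=2 PE[1][0]: acc=63 h=2 v=63

register = 2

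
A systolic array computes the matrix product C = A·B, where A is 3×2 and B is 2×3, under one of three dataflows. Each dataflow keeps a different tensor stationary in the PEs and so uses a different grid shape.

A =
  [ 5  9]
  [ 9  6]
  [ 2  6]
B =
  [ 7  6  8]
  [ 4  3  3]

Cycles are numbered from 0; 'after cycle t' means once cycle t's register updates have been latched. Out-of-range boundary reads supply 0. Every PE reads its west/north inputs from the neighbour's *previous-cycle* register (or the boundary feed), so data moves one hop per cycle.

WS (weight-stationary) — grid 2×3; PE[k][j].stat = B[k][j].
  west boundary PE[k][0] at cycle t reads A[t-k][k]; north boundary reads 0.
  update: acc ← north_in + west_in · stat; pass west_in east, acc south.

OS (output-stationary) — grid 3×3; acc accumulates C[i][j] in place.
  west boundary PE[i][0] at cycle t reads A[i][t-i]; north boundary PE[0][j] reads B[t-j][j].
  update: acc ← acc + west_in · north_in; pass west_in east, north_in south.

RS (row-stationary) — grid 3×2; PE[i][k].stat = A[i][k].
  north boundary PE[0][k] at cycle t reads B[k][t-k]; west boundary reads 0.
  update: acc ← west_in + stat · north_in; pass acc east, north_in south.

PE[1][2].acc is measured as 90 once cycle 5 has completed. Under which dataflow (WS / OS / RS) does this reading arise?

dataflow = OS

WS (2×3 grid), PE[1][2]:
  after 0 — PE[1][2] acc=0, pass-E 0, pass-S 0
  after 1 — PE[1][2] acc=0, pass-E 0, pass-S 0
  after 2 — PE[1][2] acc=0, pass-E 0, pass-S 0
  after 3 — PE[1][2] acc=67, pass-E 9, pass-S 67
  after 4 — PE[1][2] acc=90, pass-E 6, pass-S 90
  after 5 — PE[1][2] acc=34, pass-E 6, pass-S 34
OS (3×3 grid), PE[1][2]:
  after 0 — PE[1][2] acc=0, pass-E 0, pass-S 0
  after 1 — PE[1][2] acc=0, pass-E 0, pass-S 0
  after 2 — PE[1][2] acc=0, pass-E 0, pass-S 0
  after 3 — PE[1][2] acc=72, pass-E 9, pass-S 8
  after 4 — PE[1][2] acc=90, pass-E 6, pass-S 3
  after 5 — PE[1][2] acc=90, pass-E 0, pass-S 0
— RS: 3×2 array has no PE[1][2].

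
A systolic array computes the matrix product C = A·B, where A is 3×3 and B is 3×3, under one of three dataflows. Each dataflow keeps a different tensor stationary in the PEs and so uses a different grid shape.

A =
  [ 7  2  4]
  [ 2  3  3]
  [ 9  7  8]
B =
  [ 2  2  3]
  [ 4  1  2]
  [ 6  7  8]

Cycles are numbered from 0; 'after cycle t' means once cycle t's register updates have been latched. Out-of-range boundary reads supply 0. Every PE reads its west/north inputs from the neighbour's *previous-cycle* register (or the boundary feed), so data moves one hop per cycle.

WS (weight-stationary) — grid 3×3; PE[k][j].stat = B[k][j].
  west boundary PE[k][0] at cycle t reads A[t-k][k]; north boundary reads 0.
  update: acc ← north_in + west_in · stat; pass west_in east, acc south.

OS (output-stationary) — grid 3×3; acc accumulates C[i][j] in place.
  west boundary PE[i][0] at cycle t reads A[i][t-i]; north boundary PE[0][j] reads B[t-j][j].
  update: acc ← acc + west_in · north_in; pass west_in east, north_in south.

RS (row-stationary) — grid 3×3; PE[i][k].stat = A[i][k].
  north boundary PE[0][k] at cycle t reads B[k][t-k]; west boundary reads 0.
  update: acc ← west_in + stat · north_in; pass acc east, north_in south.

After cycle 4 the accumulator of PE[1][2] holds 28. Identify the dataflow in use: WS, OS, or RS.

dataflow = RS

Under WS (3×3), PE[1][2]:
  @0  [1,2]  acc 0  |  →0  ↓0
  @1  [1,2]  acc 0  |  →0  ↓0
  @2  [1,2]  acc 0  |  →0  ↓0
  @3  [1,2]  acc 25  |  →2  ↓25
  @4  [1,2]  acc 12  |  →3  ↓12
Under OS (3×3), PE[1][2]:
  @0  [1,2]  acc 0  |  →0  ↓0
  @1  [1,2]  acc 0  |  →0  ↓0
  @2  [1,2]  acc 0  |  →0  ↓0
  @3  [1,2]  acc 6  |  →2  ↓3
  @4  [1,2]  acc 12  |  →3  ↓2
Under RS (3×3), PE[1][2]:
  @0  [1,2]  acc 0  |  →0  ↓0
  @1  [1,2]  acc 0  |  →0  ↓0
  @2  [1,2]  acc 0  |  →0  ↓0
  @3  [1,2]  acc 34  |  →34  ↓6
  @4  [1,2]  acc 28  |  →28  ↓7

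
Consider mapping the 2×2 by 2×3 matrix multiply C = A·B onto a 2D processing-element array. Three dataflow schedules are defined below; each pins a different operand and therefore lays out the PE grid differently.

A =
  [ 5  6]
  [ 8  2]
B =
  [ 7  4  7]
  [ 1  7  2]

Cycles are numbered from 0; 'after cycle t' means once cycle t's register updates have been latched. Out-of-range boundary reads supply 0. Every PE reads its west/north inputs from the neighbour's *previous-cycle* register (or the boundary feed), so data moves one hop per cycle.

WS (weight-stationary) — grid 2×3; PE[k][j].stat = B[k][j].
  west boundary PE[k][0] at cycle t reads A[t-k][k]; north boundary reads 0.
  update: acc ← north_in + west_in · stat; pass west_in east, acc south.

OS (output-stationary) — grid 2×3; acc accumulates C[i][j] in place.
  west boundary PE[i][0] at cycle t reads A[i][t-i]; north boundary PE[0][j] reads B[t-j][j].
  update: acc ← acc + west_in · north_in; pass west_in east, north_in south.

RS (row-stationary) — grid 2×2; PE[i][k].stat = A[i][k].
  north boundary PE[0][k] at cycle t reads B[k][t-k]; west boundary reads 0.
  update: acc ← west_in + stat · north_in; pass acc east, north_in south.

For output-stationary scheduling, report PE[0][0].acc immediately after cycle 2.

PE[0][0].acc = 41

OS 2×3: PE[0][0] cycle-by-cycle (with neighbour feeds):
  after 0 — PE[0][0] acc=35, pass-E 5, pass-S 7
  after 1 — PE[0][0] acc=41, pass-E 6, pass-S 1
  after 2 — PE[0][0] acc=41, pass-E 0, pass-S 0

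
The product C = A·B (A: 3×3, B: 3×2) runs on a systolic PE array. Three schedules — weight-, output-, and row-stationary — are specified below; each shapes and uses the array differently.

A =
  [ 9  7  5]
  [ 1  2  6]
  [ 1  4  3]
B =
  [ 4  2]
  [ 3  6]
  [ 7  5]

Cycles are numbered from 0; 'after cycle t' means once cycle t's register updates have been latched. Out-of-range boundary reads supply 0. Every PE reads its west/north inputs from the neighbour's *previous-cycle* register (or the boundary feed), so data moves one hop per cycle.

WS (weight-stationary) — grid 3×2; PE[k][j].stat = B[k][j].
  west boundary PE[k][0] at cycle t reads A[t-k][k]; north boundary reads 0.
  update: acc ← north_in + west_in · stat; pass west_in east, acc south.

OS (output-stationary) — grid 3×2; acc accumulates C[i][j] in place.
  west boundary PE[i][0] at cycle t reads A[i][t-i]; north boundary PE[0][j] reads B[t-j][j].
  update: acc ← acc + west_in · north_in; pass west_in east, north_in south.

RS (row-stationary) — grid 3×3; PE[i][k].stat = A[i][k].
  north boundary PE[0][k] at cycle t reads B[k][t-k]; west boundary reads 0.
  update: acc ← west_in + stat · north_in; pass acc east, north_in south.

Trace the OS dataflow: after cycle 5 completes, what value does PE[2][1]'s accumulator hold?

OS (3×2). Following PE[2][1] plus its west/north inputs:
  t=0 PE[1][1]: acc=0 h=0 v=0
  t=0 PE[2][0]: acc=0 h=0 v=0
  t=0 PE[2][1]: acc=0 h=0 v=0
  t=1 PE[1][1]: acc=0 h=0 v=0
  t=1 PE[2][0]: acc=0 h=0 v=0
  t=1 PE[2][1]: acc=0 h=0 v=0
  t=2 PE[1][1]: acc=2 h=1 v=2
  t=2 PE[2][0]: acc=4 h=1 v=4
  t=2 PE[2][1]: acc=0 h=0 v=0
  t=3 PE[1][1]: acc=14 h=2 v=6
  t=3 PE[2][0]: acc=16 h=4 v=3
  t=3 PE[2][1]: acc=2 h=1 v=2
  t=4 PE[1][1]: acc=44 h=6 v=5
  t=4 PE[2][0]: acc=37 h=3 v=7
  t=4 PE[2][1]: acc=26 h=4 v=6
  t=5 PE[1][1]: acc=44 h=0 v=0
  t=5 PE[2][0]: acc=37 h=0 v=0
  t=5 PE[2][1]: acc=41 h=3 v=5

PE[2][1].acc = 41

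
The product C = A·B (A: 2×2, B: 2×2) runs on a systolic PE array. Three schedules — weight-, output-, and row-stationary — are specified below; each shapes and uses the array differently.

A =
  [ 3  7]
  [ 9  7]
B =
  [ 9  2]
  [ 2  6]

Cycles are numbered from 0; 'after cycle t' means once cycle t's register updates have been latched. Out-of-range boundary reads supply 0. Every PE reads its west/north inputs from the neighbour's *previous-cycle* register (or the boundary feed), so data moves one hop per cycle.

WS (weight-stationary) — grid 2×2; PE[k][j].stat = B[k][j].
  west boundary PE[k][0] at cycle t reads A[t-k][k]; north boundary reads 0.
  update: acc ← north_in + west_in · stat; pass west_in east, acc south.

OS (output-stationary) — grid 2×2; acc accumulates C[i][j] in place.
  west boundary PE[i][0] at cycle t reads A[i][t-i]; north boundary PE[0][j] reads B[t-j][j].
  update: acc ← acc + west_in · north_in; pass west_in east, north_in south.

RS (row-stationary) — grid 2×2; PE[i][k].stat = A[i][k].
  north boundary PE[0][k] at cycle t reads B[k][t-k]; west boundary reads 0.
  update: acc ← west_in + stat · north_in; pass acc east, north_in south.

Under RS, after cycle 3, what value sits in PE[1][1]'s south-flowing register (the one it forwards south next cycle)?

RS on a 2×2 grid — tracing PE[1][1] and its feeders:
  t=0 PE[0][1]: acc=0 h=0 v=0
  t=0 PE[1][0]: acc=0 h=0 v=0
  t=0 PE[1][1]: acc=0 h=0 v=0
  t=1 PE[0][1]: acc=41 h=41 v=2
  t=1 PE[1][0]: acc=81 h=81 v=9
  t=1 PE[1][1]: acc=0 h=0 v=0
  t=2 PE[0][1]: acc=48 h=48 v=6
  t=2 PE[1][0]: acc=18 h=18 v=2
  t=2 PE[1][1]: acc=95 h=95 v=2
  t=3 PE[0][1]: acc=0 h=0 v=0
  t=3 PE[1][0]: acc=0 h=0 v=0
  t=3 PE[1][1]: acc=60 h=60 v=6

register = 6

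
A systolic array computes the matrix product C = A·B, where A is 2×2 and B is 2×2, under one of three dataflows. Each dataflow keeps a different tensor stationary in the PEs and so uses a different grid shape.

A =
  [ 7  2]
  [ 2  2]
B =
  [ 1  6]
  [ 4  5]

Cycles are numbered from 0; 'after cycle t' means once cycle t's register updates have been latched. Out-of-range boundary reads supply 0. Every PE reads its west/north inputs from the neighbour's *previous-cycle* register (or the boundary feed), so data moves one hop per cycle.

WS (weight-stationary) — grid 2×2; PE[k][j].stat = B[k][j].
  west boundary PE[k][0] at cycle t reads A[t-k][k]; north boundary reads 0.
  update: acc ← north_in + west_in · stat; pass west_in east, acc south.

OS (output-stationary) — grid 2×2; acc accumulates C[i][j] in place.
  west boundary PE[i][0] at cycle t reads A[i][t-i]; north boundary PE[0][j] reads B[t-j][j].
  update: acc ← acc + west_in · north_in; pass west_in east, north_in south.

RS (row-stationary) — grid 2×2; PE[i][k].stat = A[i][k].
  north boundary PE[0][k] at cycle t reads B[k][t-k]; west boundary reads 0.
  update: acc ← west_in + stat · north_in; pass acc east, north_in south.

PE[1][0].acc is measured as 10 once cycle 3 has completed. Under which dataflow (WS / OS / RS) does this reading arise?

WS (2×2 grid), PE[1][0]:
  t=0 PE[1][0]: acc=0 h=0 v=0
  t=1 PE[1][0]: acc=15 h=2 v=15
  t=2 PE[1][0]: acc=10 h=2 v=10
  t=3 PE[1][0]: acc=0 h=0 v=0
OS (2×2 grid), PE[1][0]:
  t=0 PE[1][0]: acc=0 h=0 v=0
  t=1 PE[1][0]: acc=2 h=2 v=1
  t=2 PE[1][0]: acc=10 h=2 v=4
  t=3 PE[1][0]: acc=10 h=0 v=0
RS (2×2 grid), PE[1][0]:
  t=0 PE[1][0]: acc=0 h=0 v=0
  t=1 PE[1][0]: acc=2 h=2 v=1
  t=2 PE[1][0]: acc=12 h=12 v=6
  t=3 PE[1][0]: acc=0 h=0 v=0

dataflow = OS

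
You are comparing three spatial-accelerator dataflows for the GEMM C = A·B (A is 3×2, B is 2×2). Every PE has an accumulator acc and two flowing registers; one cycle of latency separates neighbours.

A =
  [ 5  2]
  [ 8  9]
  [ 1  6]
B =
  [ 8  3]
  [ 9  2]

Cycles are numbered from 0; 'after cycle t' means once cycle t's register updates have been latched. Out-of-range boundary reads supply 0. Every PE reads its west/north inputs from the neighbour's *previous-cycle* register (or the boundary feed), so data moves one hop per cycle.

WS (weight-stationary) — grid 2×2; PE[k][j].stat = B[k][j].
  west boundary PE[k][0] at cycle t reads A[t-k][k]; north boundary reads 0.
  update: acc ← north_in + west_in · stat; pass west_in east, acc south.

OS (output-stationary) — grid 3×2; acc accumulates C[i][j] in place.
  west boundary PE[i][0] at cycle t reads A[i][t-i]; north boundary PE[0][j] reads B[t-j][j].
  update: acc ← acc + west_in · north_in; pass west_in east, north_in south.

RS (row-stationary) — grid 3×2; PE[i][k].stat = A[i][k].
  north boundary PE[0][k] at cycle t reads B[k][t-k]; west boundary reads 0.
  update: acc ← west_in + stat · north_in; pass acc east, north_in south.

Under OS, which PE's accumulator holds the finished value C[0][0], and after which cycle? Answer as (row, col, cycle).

(row, col, cycle) = (0, 0, 1)

Under OS, C[0][0] lands at PE[0][0]:
  t=0 PE[0][0]: acc=40 h=5 v=8
  t=1 PE[0][0]: acc=58 h=2 v=9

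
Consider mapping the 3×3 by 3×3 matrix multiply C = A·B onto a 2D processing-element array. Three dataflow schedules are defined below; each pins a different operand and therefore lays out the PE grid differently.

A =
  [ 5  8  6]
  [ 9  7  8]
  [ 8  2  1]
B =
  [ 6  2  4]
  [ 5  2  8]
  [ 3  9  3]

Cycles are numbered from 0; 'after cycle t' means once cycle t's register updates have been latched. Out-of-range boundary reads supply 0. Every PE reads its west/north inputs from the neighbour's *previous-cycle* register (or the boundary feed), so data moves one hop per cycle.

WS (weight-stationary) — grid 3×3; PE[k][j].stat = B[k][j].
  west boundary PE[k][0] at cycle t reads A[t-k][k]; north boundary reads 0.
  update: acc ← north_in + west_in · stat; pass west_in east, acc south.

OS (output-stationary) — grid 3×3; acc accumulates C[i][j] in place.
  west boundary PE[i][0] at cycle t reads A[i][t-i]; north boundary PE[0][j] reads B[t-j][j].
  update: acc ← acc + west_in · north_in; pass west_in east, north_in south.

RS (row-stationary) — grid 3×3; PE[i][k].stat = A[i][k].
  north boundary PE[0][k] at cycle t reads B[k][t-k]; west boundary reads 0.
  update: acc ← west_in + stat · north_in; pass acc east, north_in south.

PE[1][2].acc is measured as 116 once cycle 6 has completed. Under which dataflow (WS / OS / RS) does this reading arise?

dataflow = OS

WS (3×3 grid), PE[1][2]:
  step 0 · PE1,2: acc=0; fwd→0 fwd↓0
  step 1 · PE1,2: acc=0; fwd→0 fwd↓0
  step 2 · PE1,2: acc=0; fwd→0 fwd↓0
  step 3 · PE1,2: acc=84; fwd→8 fwd↓84
  step 4 · PE1,2: acc=92; fwd→7 fwd↓92
  step 5 · PE1,2: acc=48; fwd→2 fwd↓48
  step 6 · PE1,2: acc=0; fwd→0 fwd↓0
OS (3×3 grid), PE[1][2]:
  step 0 · PE1,2: acc=0; fwd→0 fwd↓0
  step 1 · PE1,2: acc=0; fwd→0 fwd↓0
  step 2 · PE1,2: acc=0; fwd→0 fwd↓0
  step 3 · PE1,2: acc=36; fwd→9 fwd↓4
  step 4 · PE1,2: acc=92; fwd→7 fwd↓8
  step 5 · PE1,2: acc=116; fwd→8 fwd↓3
  step 6 · PE1,2: acc=116; fwd→0 fwd↓0
RS (3×3 grid), PE[1][2]:
  step 0 · PE1,2: acc=0; fwd→0 fwd↓0
  step 1 · PE1,2: acc=0; fwd→0 fwd↓0
  step 2 · PE1,2: acc=0; fwd→0 fwd↓0
  step 3 · PE1,2: acc=113; fwd→113 fwd↓3
  step 4 · PE1,2: acc=104; fwd→104 fwd↓9
  step 5 · PE1,2: acc=116; fwd→116 fwd↓3
  step 6 · PE1,2: acc=0; fwd→0 fwd↓0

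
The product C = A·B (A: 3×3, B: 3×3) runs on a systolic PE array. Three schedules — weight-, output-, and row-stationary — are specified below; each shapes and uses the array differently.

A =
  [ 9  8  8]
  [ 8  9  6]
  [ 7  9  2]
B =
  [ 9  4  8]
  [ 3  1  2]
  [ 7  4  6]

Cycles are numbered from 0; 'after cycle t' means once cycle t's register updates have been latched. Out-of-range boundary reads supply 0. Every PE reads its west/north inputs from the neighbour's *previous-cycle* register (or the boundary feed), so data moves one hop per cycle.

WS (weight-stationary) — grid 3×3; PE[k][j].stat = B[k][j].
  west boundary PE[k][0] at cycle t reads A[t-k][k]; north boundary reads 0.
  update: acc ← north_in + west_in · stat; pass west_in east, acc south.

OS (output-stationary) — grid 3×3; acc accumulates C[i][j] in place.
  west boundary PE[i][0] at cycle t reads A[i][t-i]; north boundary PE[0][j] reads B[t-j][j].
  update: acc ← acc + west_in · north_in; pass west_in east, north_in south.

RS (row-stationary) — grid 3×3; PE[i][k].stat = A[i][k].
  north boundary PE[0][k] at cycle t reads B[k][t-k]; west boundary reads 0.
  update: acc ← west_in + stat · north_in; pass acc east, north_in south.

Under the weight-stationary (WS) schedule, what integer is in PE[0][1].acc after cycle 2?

WS on a 3×3 grid — tracing PE[0][1] and its feeders:
  cycle 0: PE[0][0] → acc 81, east 9, south 81
  cycle 0: PE[0][1] → acc 0, east 0, south 0
  cycle 1: PE[0][0] → acc 72, east 8, south 72
  cycle 1: PE[0][1] → acc 36, east 9, south 36
  cycle 2: PE[0][0] → acc 63, east 7, south 63
  cycle 2: PE[0][1] → acc 32, east 8, south 32

PE[0][1].acc = 32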